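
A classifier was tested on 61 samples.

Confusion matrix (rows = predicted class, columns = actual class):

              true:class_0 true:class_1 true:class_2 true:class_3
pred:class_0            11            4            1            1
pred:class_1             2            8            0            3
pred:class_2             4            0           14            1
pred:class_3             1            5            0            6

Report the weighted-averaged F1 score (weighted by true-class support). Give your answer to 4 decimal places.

0.6307

Per-class F1 score (2·TP/(2·TP+FP+FN)):
  class_0: TP=11, FP=4+1+1=6, FN=2+4+1=7 → 22/35 = 0.62857
  class_1: TP=8, FP=2+0+3=5, FN=4+0+5=9 → 16/30 = 0.53333
  class_2: TP=14, FP=4+0+1=5, FN=1+0+0=1 → 28/34 = 0.82353
  class_3: TP=6, FP=1+5+0=6, FN=1+3+1=5 → 12/23 = 0.52174
Weighted-F1 score = Σ (supportᵢ/N)·F1 scoreᵢ with N=61: (18/61)·0.62857 + (17/61)·0.53333 + (15/61)·0.82353 + (11/61)·0.52174 = 0.6307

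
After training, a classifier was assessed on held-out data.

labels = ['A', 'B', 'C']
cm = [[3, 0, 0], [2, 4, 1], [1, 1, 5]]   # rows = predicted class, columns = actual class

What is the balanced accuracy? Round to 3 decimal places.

Balanced accuracy = mean of per-class recall.
  A: recall = 3/6 = 0.5000
  B: recall = 4/5 = 0.8000
  C: recall = 5/6 = 0.8333
Mean = (0.5000 + 0.8000 + 0.8333) / 3 = 0.711

0.711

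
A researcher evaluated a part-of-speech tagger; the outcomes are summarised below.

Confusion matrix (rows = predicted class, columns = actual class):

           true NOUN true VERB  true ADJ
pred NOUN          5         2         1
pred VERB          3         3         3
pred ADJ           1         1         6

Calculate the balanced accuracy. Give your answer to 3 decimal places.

0.552

Balanced accuracy = mean of per-class recall.
  NOUN: recall = 5/9 = 0.5556
  VERB: recall = 3/6 = 0.5000
  ADJ: recall = 6/10 = 0.6000
Mean = (0.5556 + 0.5000 + 0.6000) / 3 = 0.552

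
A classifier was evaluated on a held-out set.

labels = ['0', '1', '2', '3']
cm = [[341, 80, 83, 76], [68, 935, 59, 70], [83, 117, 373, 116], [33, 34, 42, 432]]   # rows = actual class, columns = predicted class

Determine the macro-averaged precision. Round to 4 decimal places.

0.6859

Per-class precision (TP/(TP+FP)):
  0: TP=341, FP=68+83+33=184 → 341/525 = 0.64952
  1: TP=935, FP=80+117+34=231 → 935/1166 = 0.80189
  2: TP=373, FP=83+59+42=184 → 373/557 = 0.66966
  3: TP=432, FP=76+70+116=262 → 432/694 = 0.62248
Macro-precision = mean = (0.64952 + 0.80189 + 0.66966 + 0.62248) / 4 = 0.6859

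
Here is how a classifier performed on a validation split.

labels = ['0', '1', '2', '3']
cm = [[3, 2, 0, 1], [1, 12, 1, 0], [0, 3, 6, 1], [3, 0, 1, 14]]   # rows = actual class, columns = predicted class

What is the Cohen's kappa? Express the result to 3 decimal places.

Observed agreement pₒ = trace/N = 35/48 = 0.7292
Expected agreement pₑ = Σ (rowᵢ·colᵢ)/N² = (6·7 + 14·17 + 10·8 + 18·16)/48² = 0.2813
κ = (pₒ − pₑ)/(1 − pₑ) = (0.7292 − 0.2813)/(1 − 0.2813) = 0.623

0.623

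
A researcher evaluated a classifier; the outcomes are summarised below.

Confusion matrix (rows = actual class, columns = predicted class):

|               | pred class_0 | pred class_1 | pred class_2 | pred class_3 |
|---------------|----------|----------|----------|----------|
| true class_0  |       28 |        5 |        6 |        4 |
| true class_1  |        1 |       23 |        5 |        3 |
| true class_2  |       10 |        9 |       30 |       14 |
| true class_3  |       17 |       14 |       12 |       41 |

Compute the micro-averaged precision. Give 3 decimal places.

0.550

Micro-averaging pools counts across classes: ΣTP=122, ΣFP=100, ΣFN=100.
Micro-precision = TP/(TP+FP) on pooled counts = 0.550 (equals overall accuracy in single-label multiclass).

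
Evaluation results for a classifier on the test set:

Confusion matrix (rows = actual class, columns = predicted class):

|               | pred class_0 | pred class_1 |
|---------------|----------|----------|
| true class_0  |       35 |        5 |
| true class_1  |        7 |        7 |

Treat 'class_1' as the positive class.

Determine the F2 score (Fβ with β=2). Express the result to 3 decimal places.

Fβ = (1+β²)·TP / ((1+β²)·TP + β²·FN + FP), with β²=4
= 5·7 / (5·7 + 4·7 + 5) = 0.515

0.515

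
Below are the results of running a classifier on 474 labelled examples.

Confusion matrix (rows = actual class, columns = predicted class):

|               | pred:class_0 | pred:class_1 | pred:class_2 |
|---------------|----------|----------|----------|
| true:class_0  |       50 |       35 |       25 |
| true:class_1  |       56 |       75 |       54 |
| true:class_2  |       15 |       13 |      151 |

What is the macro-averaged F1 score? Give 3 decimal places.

0.553

Per-class F1 score (2·TP/(2·TP+FP+FN)):
  class_0: TP=50, FP=56+15=71, FN=35+25=60 → 100/231 = 0.4329
  class_1: TP=75, FP=35+13=48, FN=56+54=110 → 150/308 = 0.4870
  class_2: TP=151, FP=25+54=79, FN=15+13=28 → 302/409 = 0.7384
Macro-F1 score = mean = (0.4329 + 0.4870 + 0.7384) / 3 = 0.553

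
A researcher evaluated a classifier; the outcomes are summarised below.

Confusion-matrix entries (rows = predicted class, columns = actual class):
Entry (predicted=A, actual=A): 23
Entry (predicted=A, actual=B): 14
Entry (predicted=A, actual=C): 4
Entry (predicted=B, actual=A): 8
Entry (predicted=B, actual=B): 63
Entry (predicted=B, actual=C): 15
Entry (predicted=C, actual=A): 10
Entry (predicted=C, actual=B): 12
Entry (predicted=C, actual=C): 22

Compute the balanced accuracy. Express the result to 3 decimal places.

0.602

Balanced accuracy = mean of per-class recall.
  A: recall = 23/41 = 0.5610
  B: recall = 63/89 = 0.7079
  C: recall = 22/41 = 0.5366
Mean = (0.5610 + 0.7079 + 0.5366) / 3 = 0.602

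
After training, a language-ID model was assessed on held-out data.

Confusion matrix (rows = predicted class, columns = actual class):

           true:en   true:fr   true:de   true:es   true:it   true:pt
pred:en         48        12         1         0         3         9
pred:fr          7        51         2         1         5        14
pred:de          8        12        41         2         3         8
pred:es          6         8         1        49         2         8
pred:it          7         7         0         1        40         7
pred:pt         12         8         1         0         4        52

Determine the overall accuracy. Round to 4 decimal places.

0.6386

Accuracy = trace / total = (48+51+41+49+40+52=281) / 440 = 281/440 = 0.6386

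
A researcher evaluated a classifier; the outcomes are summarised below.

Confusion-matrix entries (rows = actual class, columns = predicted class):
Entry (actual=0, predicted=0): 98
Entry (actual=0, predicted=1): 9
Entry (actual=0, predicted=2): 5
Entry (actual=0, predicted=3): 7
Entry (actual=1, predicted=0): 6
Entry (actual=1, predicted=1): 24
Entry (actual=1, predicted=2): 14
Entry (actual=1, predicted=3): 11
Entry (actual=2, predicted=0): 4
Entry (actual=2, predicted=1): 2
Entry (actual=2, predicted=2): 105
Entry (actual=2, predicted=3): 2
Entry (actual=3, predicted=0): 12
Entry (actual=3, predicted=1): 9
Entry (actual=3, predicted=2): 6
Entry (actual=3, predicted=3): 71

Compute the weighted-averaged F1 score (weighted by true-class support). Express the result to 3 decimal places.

0.768

Per-class F1 score (2·TP/(2·TP+FP+FN)):
  0: TP=98, FP=6+4+12=22, FN=9+5+7=21 → 196/239 = 0.8201
  1: TP=24, FP=9+2+9=20, FN=6+14+11=31 → 48/99 = 0.4848
  2: TP=105, FP=5+14+6=25, FN=4+2+2=8 → 210/243 = 0.8642
  3: TP=71, FP=7+11+2=20, FN=12+9+6=27 → 142/189 = 0.7513
Weighted-F1 score = Σ (supportᵢ/N)·F1 scoreᵢ with N=385: (119/385)·0.8201 + (55/385)·0.4848 + (113/385)·0.8642 + (98/385)·0.7513 = 0.768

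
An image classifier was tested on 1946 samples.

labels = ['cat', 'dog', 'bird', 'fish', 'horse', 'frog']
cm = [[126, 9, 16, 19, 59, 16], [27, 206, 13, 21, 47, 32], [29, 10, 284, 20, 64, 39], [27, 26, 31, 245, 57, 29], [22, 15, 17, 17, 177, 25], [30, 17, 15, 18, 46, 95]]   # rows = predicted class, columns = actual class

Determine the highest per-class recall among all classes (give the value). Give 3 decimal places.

Per-class recall (TP/(TP+FN)):
  cat: TP=126, FN=27+29+27+22+30=135 → 126/261 = 0.4828
  dog: TP=206, FN=9+10+26+15+17=77 → 206/283 = 0.7279
  bird: TP=284, FN=16+13+31+17+15=92 → 284/376 = 0.7553
  fish: TP=245, FN=19+21+20+17+18=95 → 245/340 = 0.7206
  horse: TP=177, FN=59+47+64+57+46=273 → 177/450 = 0.3933
  frog: TP=95, FN=16+32+39+29+25=141 → 95/236 = 0.4025
Highest is class 'bird' with recall = 0.755.

0.755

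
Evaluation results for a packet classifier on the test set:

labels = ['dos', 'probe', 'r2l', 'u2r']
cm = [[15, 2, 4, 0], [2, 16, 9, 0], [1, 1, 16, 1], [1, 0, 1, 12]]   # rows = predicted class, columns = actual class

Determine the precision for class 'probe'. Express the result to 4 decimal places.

0.5926

Treat 'probe' as positive and all other classes as negative.
precision = TP/(TP+FP).
probe: TP=16, FP=2+9+0=11 → 16/27 = 0.59259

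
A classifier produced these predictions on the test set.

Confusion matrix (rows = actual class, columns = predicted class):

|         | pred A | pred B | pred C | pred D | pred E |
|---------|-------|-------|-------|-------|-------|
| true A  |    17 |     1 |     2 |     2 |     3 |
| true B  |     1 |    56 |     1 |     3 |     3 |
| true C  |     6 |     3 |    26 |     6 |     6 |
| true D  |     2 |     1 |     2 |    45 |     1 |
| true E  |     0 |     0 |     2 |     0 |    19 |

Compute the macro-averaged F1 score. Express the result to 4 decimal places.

Per-class F1 score (2·TP/(2·TP+FP+FN)):
  A: TP=17, FP=1+6+2+0=9, FN=1+2+2+3=8 → 34/51 = 0.66667
  B: TP=56, FP=1+3+1+0=5, FN=1+1+3+3=8 → 112/125 = 0.89600
  C: TP=26, FP=2+1+2+2=7, FN=6+3+6+6=21 → 52/80 = 0.65000
  D: TP=45, FP=2+3+6+0=11, FN=2+1+2+1=6 → 90/107 = 0.84112
  E: TP=19, FP=3+3+6+1=13, FN=0+0+2+0=2 → 38/53 = 0.71698
Macro-F1 score = mean = (0.66667 + 0.89600 + 0.65000 + 0.84112 + 0.71698) / 5 = 0.7542

0.7542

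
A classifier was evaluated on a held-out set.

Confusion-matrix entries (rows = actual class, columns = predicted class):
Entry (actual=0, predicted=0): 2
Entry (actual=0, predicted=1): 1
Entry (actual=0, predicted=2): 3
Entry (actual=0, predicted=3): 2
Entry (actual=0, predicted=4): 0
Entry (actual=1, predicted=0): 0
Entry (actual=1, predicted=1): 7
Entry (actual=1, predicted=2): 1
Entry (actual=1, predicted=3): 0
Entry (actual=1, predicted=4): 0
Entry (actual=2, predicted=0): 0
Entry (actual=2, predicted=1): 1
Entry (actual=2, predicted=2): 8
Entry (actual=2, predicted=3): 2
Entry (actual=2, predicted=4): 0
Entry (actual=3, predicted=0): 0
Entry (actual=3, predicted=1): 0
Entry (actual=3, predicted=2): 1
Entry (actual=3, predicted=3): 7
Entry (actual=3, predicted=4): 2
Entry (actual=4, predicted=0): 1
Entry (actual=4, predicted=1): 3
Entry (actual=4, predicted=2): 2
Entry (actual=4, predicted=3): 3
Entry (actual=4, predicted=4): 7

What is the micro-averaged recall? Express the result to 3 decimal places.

0.585

Micro-averaging pools counts across classes: ΣTP=31, ΣFP=22, ΣFN=22.
Micro-recall = TP/(TP+FN) on pooled counts = 0.585 (equals overall accuracy in single-label multiclass).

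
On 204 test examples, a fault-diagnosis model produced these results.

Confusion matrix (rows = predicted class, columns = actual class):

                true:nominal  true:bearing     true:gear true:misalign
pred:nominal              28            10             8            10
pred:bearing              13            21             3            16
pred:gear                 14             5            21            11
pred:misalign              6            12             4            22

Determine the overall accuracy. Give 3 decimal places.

0.451

Accuracy = trace / total = (28+21+21+22=92) / 204 = 92/204 = 0.451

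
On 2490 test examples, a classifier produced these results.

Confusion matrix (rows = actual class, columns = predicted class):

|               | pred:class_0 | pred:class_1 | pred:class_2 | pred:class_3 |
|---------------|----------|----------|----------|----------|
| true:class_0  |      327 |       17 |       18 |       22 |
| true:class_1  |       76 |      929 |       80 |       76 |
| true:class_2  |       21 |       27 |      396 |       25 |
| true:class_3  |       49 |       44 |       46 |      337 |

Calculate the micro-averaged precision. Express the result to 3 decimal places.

0.799

Micro-averaging pools counts across classes: ΣTP=1989, ΣFP=501, ΣFN=501.
Micro-precision = TP/(TP+FP) on pooled counts = 0.799 (equals overall accuracy in single-label multiclass).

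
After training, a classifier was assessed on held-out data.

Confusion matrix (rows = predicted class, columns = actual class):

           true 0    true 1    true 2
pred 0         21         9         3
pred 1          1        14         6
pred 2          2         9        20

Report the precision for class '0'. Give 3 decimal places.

0.636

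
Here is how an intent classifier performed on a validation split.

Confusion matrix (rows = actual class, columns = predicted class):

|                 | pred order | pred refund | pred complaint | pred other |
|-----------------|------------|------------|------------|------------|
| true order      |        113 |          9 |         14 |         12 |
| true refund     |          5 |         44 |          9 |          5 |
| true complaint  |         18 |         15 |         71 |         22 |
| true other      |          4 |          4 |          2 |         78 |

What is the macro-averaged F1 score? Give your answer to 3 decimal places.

Per-class F1 score (2·TP/(2·TP+FP+FN)):
  order: TP=113, FP=5+18+4=27, FN=9+14+12=35 → 226/288 = 0.7847
  refund: TP=44, FP=9+15+4=28, FN=5+9+5=19 → 88/135 = 0.6519
  complaint: TP=71, FP=14+9+2=25, FN=18+15+22=55 → 142/222 = 0.6396
  other: TP=78, FP=12+5+22=39, FN=4+4+2=10 → 156/205 = 0.7610
Macro-F1 score = mean = (0.7847 + 0.6519 + 0.6396 + 0.7610) / 4 = 0.709

0.709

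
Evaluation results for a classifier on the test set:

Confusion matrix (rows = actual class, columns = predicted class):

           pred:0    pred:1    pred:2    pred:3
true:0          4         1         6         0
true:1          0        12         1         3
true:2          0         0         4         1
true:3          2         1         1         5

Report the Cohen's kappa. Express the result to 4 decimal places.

0.4752

Observed agreement pₒ = trace/N = 25/41 = 0.60976
Expected agreement pₑ = Σ (rowᵢ·colᵢ)/N² = (11·6 + 16·14 + 5·12 + 9·9)/41² = 0.25640
κ = (pₒ − pₑ)/(1 − pₑ) = (0.60976 − 0.25640)/(1 − 0.25640) = 0.4752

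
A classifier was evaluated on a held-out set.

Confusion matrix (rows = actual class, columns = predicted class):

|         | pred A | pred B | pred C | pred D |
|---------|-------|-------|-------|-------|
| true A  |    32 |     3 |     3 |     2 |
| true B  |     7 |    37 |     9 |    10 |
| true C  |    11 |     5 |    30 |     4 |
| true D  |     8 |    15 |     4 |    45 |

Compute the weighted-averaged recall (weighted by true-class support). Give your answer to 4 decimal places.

Per-class recall (TP/(TP+FN)):
  A: TP=32, FN=3+3+2=8 → 32/40 = 0.80000
  B: TP=37, FN=7+9+10=26 → 37/63 = 0.58730
  C: TP=30, FN=11+5+4=20 → 30/50 = 0.60000
  D: TP=45, FN=8+15+4=27 → 45/72 = 0.62500
Weighted-recall = Σ (supportᵢ/N)·recallᵢ with N=225: (40/225)·0.80000 + (63/225)·0.58730 + (50/225)·0.60000 + (72/225)·0.62500 = 0.6400

0.6400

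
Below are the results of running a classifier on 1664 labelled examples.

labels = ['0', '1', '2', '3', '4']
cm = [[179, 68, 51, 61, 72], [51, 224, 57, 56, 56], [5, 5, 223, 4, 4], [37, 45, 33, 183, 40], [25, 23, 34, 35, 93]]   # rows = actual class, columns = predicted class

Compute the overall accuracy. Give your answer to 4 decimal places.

Accuracy = trace / total = (179+224+223+183+93=902) / 1664 = 902/1664 = 0.5421

0.5421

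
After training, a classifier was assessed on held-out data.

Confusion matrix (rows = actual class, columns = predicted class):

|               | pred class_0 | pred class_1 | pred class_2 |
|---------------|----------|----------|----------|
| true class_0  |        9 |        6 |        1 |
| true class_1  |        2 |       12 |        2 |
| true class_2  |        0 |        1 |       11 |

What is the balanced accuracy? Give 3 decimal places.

0.743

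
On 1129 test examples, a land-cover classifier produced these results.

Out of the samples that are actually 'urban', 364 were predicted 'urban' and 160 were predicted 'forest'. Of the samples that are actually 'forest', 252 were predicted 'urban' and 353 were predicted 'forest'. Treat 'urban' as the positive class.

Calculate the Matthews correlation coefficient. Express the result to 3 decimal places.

0.279

MCC = (TP·TN − FP·FN) / √((TP+FP)(TP+FN)(TN+FP)(TN+FN))
Numerator = 364·353 − 252·160 = 88172
Denominator = √(616·524·605·513) = √100180856160 = 316513.5955
MCC = 88172 / 316513.5955 = 0.279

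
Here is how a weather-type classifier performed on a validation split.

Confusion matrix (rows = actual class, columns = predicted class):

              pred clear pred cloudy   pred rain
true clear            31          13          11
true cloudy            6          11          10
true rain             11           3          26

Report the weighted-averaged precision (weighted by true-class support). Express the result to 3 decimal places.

0.563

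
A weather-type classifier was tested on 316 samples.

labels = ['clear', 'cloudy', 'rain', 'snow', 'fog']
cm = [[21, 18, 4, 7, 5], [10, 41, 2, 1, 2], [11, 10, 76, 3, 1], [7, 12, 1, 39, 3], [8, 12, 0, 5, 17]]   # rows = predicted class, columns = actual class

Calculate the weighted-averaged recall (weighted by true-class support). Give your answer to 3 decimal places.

Per-class recall (TP/(TP+FN)):
  clear: TP=21, FN=10+11+7+8=36 → 21/57 = 0.3684
  cloudy: TP=41, FN=18+10+12+12=52 → 41/93 = 0.4409
  rain: TP=76, FN=4+2+1+0=7 → 76/83 = 0.9157
  snow: TP=39, FN=7+1+3+5=16 → 39/55 = 0.7091
  fog: TP=17, FN=5+2+1+3=11 → 17/28 = 0.6071
Weighted-recall = Σ (supportᵢ/N)·recallᵢ with N=316: (57/316)·0.3684 + (93/316)·0.4409 + (83/316)·0.9157 + (55/316)·0.7091 + (28/316)·0.6071 = 0.614

0.614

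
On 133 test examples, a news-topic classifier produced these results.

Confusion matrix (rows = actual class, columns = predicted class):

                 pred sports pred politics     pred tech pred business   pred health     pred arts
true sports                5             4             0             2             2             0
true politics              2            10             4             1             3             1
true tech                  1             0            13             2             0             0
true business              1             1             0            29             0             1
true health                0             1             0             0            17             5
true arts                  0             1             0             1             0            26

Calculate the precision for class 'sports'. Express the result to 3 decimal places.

0.556

precision = TP/(TP+FP).
sports: TP=5, FP=2+1+1+0+0=4 → 5/9 = 0.5556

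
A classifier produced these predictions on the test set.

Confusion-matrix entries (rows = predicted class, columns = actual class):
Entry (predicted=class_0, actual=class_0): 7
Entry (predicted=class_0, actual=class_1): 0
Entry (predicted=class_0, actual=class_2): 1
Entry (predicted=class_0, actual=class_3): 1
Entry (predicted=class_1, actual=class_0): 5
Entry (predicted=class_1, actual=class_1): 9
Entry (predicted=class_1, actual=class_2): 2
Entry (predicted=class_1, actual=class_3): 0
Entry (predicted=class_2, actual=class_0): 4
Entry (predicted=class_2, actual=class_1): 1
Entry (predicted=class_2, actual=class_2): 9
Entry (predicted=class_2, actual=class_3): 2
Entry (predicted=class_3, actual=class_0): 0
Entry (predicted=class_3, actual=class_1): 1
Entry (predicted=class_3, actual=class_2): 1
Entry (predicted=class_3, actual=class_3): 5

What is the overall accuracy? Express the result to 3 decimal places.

Accuracy = trace / total = (7+9+9+5=30) / 48 = 30/48 = 0.625

0.625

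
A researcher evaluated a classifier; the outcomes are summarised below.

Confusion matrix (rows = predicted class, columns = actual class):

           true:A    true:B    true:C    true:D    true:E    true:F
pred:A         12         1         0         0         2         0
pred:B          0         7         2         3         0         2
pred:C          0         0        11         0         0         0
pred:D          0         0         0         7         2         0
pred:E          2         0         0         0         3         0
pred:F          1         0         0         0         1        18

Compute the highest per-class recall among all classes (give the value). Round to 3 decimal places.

Per-class recall (TP/(TP+FN)):
  A: TP=12, FN=0+0+0+2+1=3 → 12/15 = 0.8000
  B: TP=7, FN=1+0+0+0+0=1 → 7/8 = 0.8750
  C: TP=11, FN=0+2+0+0+0=2 → 11/13 = 0.8462
  D: TP=7, FN=0+3+0+0+0=3 → 7/10 = 0.7000
  E: TP=3, FN=2+0+0+2+1=5 → 3/8 = 0.3750
  F: TP=18, FN=0+2+0+0+0=2 → 18/20 = 0.9000
Highest is class 'F' with recall = 0.900.

0.900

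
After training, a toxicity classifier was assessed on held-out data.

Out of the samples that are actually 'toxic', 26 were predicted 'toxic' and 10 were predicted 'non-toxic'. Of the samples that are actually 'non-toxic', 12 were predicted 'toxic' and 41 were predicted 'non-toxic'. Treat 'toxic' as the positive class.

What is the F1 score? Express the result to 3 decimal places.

0.703

Precision = TP/(TP+FP) = 26/38 = 0.6842
Recall = TP/(TP+FN) = 26/36 = 0.7222
F1 = 2·TP/(2·TP+FP+FN) = 52/74 = 0.703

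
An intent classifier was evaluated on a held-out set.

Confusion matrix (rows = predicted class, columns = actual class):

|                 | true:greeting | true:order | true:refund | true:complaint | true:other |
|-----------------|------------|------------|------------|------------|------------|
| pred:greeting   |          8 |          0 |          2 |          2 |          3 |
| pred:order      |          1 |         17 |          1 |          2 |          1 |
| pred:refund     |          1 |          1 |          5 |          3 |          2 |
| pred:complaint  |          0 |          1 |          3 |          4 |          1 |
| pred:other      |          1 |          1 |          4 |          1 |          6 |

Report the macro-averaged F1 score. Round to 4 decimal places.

Per-class F1 score (2·TP/(2·TP+FP+FN)):
  greeting: TP=8, FP=0+2+2+3=7, FN=1+1+0+1=3 → 16/26 = 0.61538
  order: TP=17, FP=1+1+2+1=5, FN=0+1+1+1=3 → 34/42 = 0.80952
  refund: TP=5, FP=1+1+3+2=7, FN=2+1+3+4=10 → 10/27 = 0.37037
  complaint: TP=4, FP=0+1+3+1=5, FN=2+2+3+1=8 → 8/21 = 0.38095
  other: TP=6, FP=1+1+4+1=7, FN=3+1+2+1=7 → 12/26 = 0.46154
Macro-F1 score = mean = (0.61538 + 0.80952 + 0.37037 + 0.38095 + 0.46154) / 5 = 0.5276

0.5276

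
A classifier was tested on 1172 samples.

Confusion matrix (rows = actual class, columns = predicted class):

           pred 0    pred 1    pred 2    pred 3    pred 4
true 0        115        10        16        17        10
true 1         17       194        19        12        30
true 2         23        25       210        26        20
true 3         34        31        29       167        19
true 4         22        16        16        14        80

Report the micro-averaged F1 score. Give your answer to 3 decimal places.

0.654

Micro-averaging pools counts across classes: ΣTP=766, ΣFP=406, ΣFN=406.
Micro-F1 score = 2·TP/(2·TP+FP+FN) on pooled counts = 0.654 (equals overall accuracy in single-label multiclass).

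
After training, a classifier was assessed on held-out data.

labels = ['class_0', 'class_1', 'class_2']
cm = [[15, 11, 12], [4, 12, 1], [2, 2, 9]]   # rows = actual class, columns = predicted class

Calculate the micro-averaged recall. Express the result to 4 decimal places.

Micro-averaging pools counts across classes: ΣTP=36, ΣFP=32, ΣFN=32.
Micro-recall = TP/(TP+FN) on pooled counts = 0.5294 (equals overall accuracy in single-label multiclass).

0.5294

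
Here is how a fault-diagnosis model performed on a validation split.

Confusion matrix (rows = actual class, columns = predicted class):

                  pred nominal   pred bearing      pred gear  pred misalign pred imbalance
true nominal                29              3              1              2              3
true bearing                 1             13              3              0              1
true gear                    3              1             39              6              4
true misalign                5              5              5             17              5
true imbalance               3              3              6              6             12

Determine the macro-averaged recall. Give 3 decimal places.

0.616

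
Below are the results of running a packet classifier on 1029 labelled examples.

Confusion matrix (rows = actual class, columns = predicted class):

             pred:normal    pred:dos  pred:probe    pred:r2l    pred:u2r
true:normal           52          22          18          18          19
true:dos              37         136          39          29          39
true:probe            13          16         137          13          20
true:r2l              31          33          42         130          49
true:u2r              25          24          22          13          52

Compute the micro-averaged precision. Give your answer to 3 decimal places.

Micro-averaging pools counts across classes: ΣTP=507, ΣFP=522, ΣFN=522.
Micro-precision = TP/(TP+FP) on pooled counts = 0.493 (equals overall accuracy in single-label multiclass).

0.493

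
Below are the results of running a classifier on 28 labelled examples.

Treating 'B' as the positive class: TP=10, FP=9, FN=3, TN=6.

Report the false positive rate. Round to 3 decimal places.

0.600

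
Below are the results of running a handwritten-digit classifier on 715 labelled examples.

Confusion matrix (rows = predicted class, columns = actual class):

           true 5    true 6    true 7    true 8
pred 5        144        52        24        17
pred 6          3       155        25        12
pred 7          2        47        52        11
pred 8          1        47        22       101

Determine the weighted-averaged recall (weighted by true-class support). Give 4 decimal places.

0.6322

Per-class recall (TP/(TP+FN)):
  5: TP=144, FN=3+2+1=6 → 144/150 = 0.96000
  6: TP=155, FN=52+47+47=146 → 155/301 = 0.51495
  7: TP=52, FN=24+25+22=71 → 52/123 = 0.42276
  8: TP=101, FN=17+12+11=40 → 101/141 = 0.71631
Weighted-recall = Σ (supportᵢ/N)·recallᵢ with N=715: (150/715)·0.96000 + (301/715)·0.51495 + (123/715)·0.42276 + (141/715)·0.71631 = 0.6322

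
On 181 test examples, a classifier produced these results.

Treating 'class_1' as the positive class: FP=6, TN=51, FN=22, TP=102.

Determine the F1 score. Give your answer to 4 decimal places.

0.8793

Precision = TP/(TP+FP) = 102/108 = 0.9444
Recall = TP/(TP+FN) = 102/124 = 0.8226
F1 = 2·TP/(2·TP+FP+FN) = 204/232 = 0.8793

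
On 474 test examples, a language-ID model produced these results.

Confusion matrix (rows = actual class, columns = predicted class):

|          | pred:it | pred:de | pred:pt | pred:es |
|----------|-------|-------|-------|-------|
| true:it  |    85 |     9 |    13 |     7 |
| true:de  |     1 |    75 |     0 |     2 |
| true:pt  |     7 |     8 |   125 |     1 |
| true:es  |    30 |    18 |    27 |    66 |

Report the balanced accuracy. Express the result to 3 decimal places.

0.765

Balanced accuracy = mean of per-class recall.
  it: recall = 85/114 = 0.7456
  de: recall = 75/78 = 0.9615
  pt: recall = 125/141 = 0.8865
  es: recall = 66/141 = 0.4681
Mean = (0.7456 + 0.9615 + 0.8865 + 0.4681) / 4 = 0.765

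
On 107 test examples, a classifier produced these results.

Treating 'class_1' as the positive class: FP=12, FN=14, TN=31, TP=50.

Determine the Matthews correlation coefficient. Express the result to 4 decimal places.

MCC = (TP·TN − FP·FN) / √((TP+FP)(TP+FN)(TN+FP)(TN+FN))
Numerator = 50·31 − 12·14 = 1382
Denominator = √(62·64·43·45) = √7678080 = 2770.9349
MCC = 1382 / 2770.9349 = 0.4987

0.4987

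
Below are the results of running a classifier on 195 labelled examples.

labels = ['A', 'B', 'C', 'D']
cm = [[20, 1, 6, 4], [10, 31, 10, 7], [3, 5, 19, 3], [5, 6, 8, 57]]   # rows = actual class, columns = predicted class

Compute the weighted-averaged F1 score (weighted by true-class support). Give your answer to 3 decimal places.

0.657

Per-class F1 score (2·TP/(2·TP+FP+FN)):
  A: TP=20, FP=10+3+5=18, FN=1+6+4=11 → 40/69 = 0.5797
  B: TP=31, FP=1+5+6=12, FN=10+10+7=27 → 62/101 = 0.6139
  C: TP=19, FP=6+10+8=24, FN=3+5+3=11 → 38/73 = 0.5205
  D: TP=57, FP=4+7+3=14, FN=5+6+8=19 → 114/147 = 0.7755
Weighted-F1 score = Σ (supportᵢ/N)·F1 scoreᵢ with N=195: (31/195)·0.5797 + (58/195)·0.6139 + (30/195)·0.5205 + (76/195)·0.7755 = 0.657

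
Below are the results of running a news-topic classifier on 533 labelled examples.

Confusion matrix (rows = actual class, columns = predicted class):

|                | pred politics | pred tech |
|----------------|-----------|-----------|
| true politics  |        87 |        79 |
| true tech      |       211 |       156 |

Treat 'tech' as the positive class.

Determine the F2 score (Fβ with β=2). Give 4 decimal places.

Fβ = (1+β²)·TP / ((1+β²)·TP + β²·FN + FP), with β²=4
= 5·156 / (5·156 + 4·211 + 79) = 0.4580

0.4580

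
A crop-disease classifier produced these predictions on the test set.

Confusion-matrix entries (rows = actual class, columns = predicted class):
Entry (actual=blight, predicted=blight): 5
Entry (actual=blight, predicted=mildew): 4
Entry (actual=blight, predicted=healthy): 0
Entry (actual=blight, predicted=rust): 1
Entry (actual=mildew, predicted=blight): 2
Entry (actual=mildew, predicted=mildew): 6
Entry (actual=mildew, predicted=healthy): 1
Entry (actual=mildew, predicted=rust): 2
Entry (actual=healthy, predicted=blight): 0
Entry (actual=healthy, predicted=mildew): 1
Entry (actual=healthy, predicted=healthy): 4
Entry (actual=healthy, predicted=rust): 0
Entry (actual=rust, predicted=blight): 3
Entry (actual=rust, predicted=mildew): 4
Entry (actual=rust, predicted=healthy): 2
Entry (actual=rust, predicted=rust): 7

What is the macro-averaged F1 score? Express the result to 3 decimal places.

Per-class F1 score (2·TP/(2·TP+FP+FN)):
  blight: TP=5, FP=2+0+3=5, FN=4+0+1=5 → 10/20 = 0.5000
  mildew: TP=6, FP=4+1+4=9, FN=2+1+2=5 → 12/26 = 0.4615
  healthy: TP=4, FP=0+1+2=3, FN=0+1+0=1 → 8/12 = 0.6667
  rust: TP=7, FP=1+2+0=3, FN=3+4+2=9 → 14/26 = 0.5385
Macro-F1 score = mean = (0.5000 + 0.4615 + 0.6667 + 0.5385) / 4 = 0.542

0.542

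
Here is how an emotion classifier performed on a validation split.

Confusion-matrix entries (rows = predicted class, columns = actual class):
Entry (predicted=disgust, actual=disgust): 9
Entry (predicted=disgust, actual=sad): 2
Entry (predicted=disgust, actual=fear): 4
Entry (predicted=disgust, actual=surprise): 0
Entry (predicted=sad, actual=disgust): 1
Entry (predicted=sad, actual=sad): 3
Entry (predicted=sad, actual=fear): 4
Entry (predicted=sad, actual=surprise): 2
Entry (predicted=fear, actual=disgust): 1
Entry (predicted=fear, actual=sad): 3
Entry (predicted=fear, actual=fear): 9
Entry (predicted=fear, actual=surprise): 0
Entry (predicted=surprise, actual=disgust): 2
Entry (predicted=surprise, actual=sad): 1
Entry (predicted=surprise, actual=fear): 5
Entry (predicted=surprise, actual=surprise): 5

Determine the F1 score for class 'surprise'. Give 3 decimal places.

0.500

One-vs-rest for 'surprise': TP = diagonal; FP = other classes predicted 'surprise'; FN = 'surprise' predicted as other.
F1 score = 2·TP/(2·TP+FP+FN).
surprise: TP=5, FP=2+1+5=8, FN=0+2+0=2 → 10/20 = 0.5000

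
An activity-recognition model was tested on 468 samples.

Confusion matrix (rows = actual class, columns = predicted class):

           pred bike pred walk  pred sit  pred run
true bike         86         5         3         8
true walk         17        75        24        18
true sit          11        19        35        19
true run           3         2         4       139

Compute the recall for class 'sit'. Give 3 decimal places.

0.417

recall = TP/(TP+FN).
sit: TP=35, FN=11+19+19=49 → 35/84 = 0.4167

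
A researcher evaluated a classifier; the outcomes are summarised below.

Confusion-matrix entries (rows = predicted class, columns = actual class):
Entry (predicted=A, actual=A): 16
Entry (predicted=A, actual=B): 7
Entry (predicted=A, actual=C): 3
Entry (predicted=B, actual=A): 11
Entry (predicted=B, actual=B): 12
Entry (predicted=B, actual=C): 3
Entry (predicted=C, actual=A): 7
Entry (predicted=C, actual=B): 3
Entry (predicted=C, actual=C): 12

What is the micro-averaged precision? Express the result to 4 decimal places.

Micro-averaging pools counts across classes: ΣTP=40, ΣFP=34, ΣFN=34.
Micro-precision = TP/(TP+FP) on pooled counts = 0.5405 (equals overall accuracy in single-label multiclass).

0.5405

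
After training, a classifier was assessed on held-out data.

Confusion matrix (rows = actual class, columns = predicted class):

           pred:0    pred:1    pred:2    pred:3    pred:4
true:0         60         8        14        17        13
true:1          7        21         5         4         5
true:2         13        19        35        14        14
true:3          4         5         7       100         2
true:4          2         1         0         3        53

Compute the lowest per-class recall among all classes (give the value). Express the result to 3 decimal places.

0.368

Per-class recall (TP/(TP+FN)):
  0: TP=60, FN=8+14+17+13=52 → 60/112 = 0.5357
  1: TP=21, FN=7+5+4+5=21 → 21/42 = 0.5000
  2: TP=35, FN=13+19+14+14=60 → 35/95 = 0.3684
  3: TP=100, FN=4+5+7+2=18 → 100/118 = 0.8475
  4: TP=53, FN=2+1+0+3=6 → 53/59 = 0.8983
Lowest is class '2' with recall = 0.368.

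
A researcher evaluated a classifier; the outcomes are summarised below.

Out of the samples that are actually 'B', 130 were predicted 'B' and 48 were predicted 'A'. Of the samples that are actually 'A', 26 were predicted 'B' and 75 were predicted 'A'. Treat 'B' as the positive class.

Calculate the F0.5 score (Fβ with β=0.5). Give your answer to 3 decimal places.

0.810

Fβ = (1+β²)·TP / ((1+β²)·TP + β²·FN + FP), with β²=1/4
= 1.25·130 / (1.25·130 + 0.25·48 + 26) = 0.810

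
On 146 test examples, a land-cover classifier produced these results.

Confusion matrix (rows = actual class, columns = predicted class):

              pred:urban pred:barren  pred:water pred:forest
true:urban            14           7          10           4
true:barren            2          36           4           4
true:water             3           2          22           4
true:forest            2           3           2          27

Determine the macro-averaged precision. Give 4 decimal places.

0.6720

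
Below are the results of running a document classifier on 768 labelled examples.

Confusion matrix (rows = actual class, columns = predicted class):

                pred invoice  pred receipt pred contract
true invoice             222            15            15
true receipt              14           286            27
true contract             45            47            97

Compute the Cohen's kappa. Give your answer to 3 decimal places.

Observed agreement pₒ = trace/N = 605/768 = 0.7878
Expected agreement pₑ = Σ (rowᵢ·colᵢ)/N² = (252·281 + 327·348 + 189·139)/768² = 0.3575
κ = (pₒ − pₑ)/(1 − pₑ) = (0.7878 − 0.3575)/(1 − 0.3575) = 0.670

0.670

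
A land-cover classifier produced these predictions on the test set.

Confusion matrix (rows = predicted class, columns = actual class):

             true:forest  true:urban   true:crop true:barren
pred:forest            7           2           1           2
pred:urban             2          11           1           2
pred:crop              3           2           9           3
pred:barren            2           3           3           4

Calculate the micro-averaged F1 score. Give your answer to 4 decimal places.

0.5439

Micro-averaging pools counts across classes: ΣTP=31, ΣFP=26, ΣFN=26.
Micro-F1 score = 2·TP/(2·TP+FP+FN) on pooled counts = 0.5439 (equals overall accuracy in single-label multiclass).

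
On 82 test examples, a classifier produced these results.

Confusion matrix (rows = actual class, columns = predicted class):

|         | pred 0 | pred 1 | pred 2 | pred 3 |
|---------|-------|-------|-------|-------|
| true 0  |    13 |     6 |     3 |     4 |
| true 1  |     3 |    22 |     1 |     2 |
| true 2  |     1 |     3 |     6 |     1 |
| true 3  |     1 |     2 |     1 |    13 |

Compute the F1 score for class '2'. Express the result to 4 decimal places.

One-vs-rest for '2': TP = diagonal; FP = other classes predicted '2'; FN = '2' predicted as other.
F1 score = 2·TP/(2·TP+FP+FN).
2: TP=6, FP=3+1+1=5, FN=1+3+1=5 → 12/22 = 0.54545

0.5455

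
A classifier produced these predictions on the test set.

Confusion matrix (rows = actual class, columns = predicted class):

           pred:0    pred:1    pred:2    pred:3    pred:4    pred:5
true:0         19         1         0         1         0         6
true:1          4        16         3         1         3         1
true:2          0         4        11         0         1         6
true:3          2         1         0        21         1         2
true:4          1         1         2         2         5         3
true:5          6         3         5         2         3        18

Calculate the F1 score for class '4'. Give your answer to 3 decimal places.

One-vs-rest for '4': TP = diagonal; FP = other classes predicted '4'; FN = '4' predicted as other.
F1 score = 2·TP/(2·TP+FP+FN).
4: TP=5, FP=0+3+1+1+3=8, FN=1+1+2+2+3=9 → 10/27 = 0.3704

0.370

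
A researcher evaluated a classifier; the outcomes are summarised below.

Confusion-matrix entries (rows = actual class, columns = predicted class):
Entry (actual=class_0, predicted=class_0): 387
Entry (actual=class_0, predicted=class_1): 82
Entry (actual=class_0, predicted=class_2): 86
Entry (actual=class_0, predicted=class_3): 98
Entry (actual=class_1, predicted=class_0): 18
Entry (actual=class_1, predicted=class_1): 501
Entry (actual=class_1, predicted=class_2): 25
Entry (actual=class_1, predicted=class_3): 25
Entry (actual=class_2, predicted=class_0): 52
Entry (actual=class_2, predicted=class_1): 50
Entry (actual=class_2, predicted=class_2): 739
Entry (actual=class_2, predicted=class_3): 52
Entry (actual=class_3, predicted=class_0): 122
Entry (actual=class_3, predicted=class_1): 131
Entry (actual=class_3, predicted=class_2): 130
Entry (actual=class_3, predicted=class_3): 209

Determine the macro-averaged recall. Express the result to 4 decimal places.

Per-class recall (TP/(TP+FN)):
  class_0: TP=387, FN=82+86+98=266 → 387/653 = 0.59265
  class_1: TP=501, FN=18+25+25=68 → 501/569 = 0.88049
  class_2: TP=739, FN=52+50+52=154 → 739/893 = 0.82755
  class_3: TP=209, FN=122+131+130=383 → 209/592 = 0.35304
Macro-recall = mean = (0.59265 + 0.88049 + 0.82755 + 0.35304) / 4 = 0.6634

0.6634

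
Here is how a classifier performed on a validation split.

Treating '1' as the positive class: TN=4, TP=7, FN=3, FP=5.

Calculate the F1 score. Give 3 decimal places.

0.636

Precision = TP/(TP+FP) = 7/12 = 0.5833
Recall = TP/(TP+FN) = 7/10 = 0.7000
F1 = 2·TP/(2·TP+FP+FN) = 14/22 = 0.636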